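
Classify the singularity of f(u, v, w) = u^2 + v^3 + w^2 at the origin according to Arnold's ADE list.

The Hessian of f at 0 has rank 2. Corank 1: A-series; mu = 2 gives A_2.

A2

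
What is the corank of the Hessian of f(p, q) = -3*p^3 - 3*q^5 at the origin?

2

Hessian at 0 has rank 0.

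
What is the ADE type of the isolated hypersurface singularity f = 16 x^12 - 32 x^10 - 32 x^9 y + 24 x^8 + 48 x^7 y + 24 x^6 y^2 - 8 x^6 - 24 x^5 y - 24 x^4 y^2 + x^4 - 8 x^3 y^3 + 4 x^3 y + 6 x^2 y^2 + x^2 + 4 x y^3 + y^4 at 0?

The Hessian of f at 0 has rank 1. Corank 1: A-series; mu = 3 gives A_3.

A_{3}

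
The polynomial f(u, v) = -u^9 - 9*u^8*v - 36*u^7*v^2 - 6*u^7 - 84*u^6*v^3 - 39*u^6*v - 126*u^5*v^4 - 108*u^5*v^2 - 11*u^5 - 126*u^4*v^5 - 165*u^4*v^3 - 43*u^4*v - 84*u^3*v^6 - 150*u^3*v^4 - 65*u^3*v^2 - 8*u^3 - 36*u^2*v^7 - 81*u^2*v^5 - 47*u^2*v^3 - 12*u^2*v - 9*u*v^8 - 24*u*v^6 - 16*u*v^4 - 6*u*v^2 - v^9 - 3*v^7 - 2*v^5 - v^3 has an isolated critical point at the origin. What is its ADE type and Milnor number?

Type E8, Milnor number mu = 8.

The Hessian of f at 0 is [[0, 0], [0, 0]] with rank 0, so corank 2. A Groebner basis of the Jacobian ideal J(f) in C{u,v} is {40*u^2 + u*v^3 + 40*u*v + 10*v^2, -64*u^2 - 64*u*v + v^4 - 16*v^2, u^3 - 3*u*v^2/4 - v^3/4, u^2*v + u*v^2 + v^3/4}; counting standard monomials gives mu = 8. Corank 2; j^3 = -(2*u + v)^3 is a perfect cube, so E-series; the 5-jet and mu = 8 give E_8.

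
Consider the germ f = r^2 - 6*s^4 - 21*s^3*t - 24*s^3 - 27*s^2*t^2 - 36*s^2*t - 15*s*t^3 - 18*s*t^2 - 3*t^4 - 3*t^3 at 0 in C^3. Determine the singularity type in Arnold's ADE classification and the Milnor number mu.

The Hessian of f at 0 is [[0, 0, 0], [0, 0, 0], [0, 0, 2]] with rank 1, so corank 2. A Groebner basis of the Jacobian ideal J(f) in C{s,t,r} is {768*s^2 + 768*s*t + t^4 + 8*t^3 + 192*t^2, s^3 + 36*s^2 + 36*s*t + t^3/2 + 9*t^2, s^2*t - 40*s^2 - 40*s*t - 2*t^3/3 - 10*t^2, 32*s^2 + s*t^2 + 32*s*t + 5*t^3/6 + 8*t^2, r}; counting standard monomials gives mu = 7. Corank 2; j^3 = -3*(2*s + t)^3 is a perfect cube, so E-series; the 4-jet and mu = 7 give E_7.

Type E7, Milnor number mu = 7.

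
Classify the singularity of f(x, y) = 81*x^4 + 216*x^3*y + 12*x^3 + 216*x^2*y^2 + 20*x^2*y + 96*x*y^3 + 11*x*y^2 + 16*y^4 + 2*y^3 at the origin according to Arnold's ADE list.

D5

The Hessian of f at 0 has rank 0. Corank 2; j^3 = (2*x + y)^2*(3*x + 2*y) has shape L^2 M (L != M), so D-series; mu = 5 gives D_5.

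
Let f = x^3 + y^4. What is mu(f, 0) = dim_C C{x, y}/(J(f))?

6

The Hessian of f at 0 has rank 0. Corank 2; j^3 = x^3 is a perfect cube, so E-series; the 4-jet and mu = 6 give E_6.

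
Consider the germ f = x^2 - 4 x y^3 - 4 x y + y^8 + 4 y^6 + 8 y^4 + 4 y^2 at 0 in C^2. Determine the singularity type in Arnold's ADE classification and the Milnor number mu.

Type A_7, Milnor number mu = 7.

The Hessian of f at 0 is [[2, -4], [-4, 8]] with rank 1, so corank 1. A Groebner basis of the Jacobian ideal J(f) in C{x,y} is {x^3 - 12*x*y^2 + 8*x - 16*y, x^2*y - 4*x*y^2 + 2*x - 4*y, -x/2 + y^3 + y}; counting standard monomials gives mu = 7. Corank 1: A-series; mu = 7 gives A_7.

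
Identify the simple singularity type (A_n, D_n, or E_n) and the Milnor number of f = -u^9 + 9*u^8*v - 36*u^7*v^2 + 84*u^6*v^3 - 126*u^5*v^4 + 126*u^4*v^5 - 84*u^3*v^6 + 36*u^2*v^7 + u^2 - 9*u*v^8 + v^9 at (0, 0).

Type A_{8}, Milnor number mu = 8.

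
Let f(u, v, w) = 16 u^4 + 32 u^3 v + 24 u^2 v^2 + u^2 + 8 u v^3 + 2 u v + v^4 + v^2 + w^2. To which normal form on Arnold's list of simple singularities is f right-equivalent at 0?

A_3

The Hessian of f at 0 has rank 2. Corank 1: A-series; mu = 3 gives A_3.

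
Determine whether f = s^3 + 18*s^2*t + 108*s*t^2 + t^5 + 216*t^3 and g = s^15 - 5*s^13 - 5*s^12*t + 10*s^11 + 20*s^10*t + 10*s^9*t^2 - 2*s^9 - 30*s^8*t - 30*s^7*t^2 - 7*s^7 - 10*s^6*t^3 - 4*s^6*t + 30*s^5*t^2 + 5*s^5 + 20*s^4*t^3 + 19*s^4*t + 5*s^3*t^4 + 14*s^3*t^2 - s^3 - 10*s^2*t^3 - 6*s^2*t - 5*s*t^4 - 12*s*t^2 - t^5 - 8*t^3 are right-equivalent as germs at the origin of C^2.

The Hessian of f at 0 has rank 0. Corank 2; j^3 = (s + 6*t)^3 is a perfect cube, so E-series; the 5-jet and mu = 8 give E_8. The Hessian of g at 0 has rank 0. Corank 2; j^3 = -(s + 2*t)^3 is a perfect cube, so E-series; the 5-jet and mu = 8 give E_8. Both have type E_8, hence right-equivalent.

Yes.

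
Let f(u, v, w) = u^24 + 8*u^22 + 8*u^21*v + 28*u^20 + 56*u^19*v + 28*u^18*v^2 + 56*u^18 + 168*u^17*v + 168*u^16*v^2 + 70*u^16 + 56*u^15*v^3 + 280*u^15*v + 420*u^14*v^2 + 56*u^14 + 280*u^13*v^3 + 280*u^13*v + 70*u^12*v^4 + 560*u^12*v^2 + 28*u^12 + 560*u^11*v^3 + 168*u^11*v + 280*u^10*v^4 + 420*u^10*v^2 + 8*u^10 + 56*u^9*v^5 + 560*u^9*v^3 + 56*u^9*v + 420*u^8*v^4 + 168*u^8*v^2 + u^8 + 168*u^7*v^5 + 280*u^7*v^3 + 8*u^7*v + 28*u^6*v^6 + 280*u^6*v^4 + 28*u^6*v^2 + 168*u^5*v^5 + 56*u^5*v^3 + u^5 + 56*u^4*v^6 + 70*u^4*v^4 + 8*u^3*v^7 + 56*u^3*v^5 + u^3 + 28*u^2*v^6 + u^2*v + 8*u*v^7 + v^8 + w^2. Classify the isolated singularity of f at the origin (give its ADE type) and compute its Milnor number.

Type D_{9}, Milnor number mu = 9.

The Hessian of f at 0 has rank 1. Corank 2; j^3 = u^2*(u + v) has shape L^2 M (L != M), so D-series; mu = 9 gives D_9.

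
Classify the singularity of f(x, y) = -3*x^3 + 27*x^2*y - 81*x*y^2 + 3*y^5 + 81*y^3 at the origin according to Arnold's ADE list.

The Hessian of f at 0 is [[0, 0], [0, 0]] with rank 0, so corank 2. A Groebner basis of the Jacobian ideal J(f) in C{x,y} is {y^4, x^2 - 6*x*y + 9*y^2}; counting standard monomials gives mu = 8. Corank 2; j^3 = -3*(x - 3*y)^3 is a perfect cube, so E-series; the 5-jet and mu = 8 give E_8.

E_{8}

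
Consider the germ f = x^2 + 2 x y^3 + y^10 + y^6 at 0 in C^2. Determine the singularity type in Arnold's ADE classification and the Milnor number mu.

Type A9, Milnor number mu = 9.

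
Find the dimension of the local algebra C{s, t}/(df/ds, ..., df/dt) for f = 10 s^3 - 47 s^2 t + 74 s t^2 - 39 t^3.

The Hessian of f at 0 has rank 0. Corank 2; j^3 = (2*s - 3*t)*(5*s^2 - 16*s*t + 13*t^2) splits into three distinct lines over C (the quadratic factor has nonzero discriminant), so D_4.

4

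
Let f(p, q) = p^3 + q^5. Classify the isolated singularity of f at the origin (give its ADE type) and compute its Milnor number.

Type E_{8}, Milnor number mu = 8.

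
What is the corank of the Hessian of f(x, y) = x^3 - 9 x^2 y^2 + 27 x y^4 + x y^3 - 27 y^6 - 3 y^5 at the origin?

Hessian at 0 has rank 0.

2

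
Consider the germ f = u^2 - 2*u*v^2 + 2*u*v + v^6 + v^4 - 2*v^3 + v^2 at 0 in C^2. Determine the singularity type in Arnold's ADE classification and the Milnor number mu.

The Hessian of f at 0 has rank 1. Corank 1: A-series; mu = 5 gives A_5.

Type A_5, Milnor number mu = 5.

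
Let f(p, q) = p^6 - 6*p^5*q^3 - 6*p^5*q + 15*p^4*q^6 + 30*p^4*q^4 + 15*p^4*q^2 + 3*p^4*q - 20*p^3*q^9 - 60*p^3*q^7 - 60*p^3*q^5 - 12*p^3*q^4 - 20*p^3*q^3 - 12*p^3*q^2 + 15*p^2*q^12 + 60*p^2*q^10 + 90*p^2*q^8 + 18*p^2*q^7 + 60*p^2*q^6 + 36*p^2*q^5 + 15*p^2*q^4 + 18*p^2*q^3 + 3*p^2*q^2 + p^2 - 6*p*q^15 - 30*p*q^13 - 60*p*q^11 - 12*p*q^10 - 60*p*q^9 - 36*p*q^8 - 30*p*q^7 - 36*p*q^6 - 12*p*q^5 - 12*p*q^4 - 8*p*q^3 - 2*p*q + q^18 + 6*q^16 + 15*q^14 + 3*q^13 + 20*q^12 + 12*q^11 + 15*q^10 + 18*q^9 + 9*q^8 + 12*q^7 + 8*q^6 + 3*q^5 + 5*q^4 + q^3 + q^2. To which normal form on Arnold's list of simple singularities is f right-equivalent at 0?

A2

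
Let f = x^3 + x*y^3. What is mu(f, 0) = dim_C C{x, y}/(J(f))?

The Hessian of f at 0 has rank 0. Corank 2; j^3 = x^3 is a perfect cube, so E-series; the 4-jet and mu = 7 give E_7.

7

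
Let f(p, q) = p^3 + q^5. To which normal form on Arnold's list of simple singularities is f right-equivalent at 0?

E8

The Hessian of f at 0 has rank 0. Corank 2; j^3 = p^3 is a perfect cube, so E-series; the 5-jet and mu = 8 give E_8.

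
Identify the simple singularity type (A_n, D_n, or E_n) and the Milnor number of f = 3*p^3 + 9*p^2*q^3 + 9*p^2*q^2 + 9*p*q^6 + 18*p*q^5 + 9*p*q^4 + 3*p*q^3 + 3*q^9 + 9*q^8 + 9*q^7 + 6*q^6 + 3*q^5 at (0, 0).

The Hessian of f at 0 is [[0, 0], [0, 0]] with rank 0, so corank 2. A Groebner basis of the Jacobian ideal J(f) in C{p,q} is {-p^2 + q^4 - q^3/3, p^3, p^2*q + p^2/3 + q^3/9, p^2 + p*q^2 + q^3/3}; counting standard monomials gives mu = 7. Corank 2; j^3 = 3*p^3 is a perfect cube, so E-series; the 4-jet and mu = 7 give E_7.

Type E_{7}, Milnor number mu = 7.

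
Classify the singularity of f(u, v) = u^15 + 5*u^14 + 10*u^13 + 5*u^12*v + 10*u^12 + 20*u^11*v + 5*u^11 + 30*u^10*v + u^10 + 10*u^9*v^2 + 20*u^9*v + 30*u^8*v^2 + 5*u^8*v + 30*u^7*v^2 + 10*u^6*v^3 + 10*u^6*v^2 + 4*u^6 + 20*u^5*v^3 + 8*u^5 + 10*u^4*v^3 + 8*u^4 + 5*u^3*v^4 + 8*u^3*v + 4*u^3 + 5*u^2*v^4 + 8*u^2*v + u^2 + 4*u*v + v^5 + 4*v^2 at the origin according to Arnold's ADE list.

A_{4}

The Hessian of f at 0 has rank 1. Corank 1: A-series; mu = 4 gives A_4.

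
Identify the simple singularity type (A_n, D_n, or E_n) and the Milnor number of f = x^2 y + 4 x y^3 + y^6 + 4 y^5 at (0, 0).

Type D7, Milnor number mu = 7.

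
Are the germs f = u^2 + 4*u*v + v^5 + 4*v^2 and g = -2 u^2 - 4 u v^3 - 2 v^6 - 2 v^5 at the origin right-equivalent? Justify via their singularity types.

The Hessian of f at 0 has rank 1. Corank 1: A-series; mu = 4 gives A_4. The Hessian of g at 0 has rank 1. Corank 1: A-series; mu = 4 gives A_4. Both have type A_4, hence right-equivalent.

Yes.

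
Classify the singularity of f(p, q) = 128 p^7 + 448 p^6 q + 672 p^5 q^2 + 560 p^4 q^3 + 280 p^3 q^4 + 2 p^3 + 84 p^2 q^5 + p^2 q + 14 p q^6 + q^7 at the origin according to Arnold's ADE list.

D_{8}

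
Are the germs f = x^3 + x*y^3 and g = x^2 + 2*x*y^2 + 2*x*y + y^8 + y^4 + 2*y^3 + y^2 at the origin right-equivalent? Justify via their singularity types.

The Hessian of f at 0 has rank 0. Corank 2; j^3 = x^3 is a perfect cube, so E-series; the 4-jet and mu = 7 give E_7. The Hessian of g at 0 has rank 1. Corank 1: A-series; mu = 7 gives A_7. f is E_7 but g is A_7, hence not right-equivalent.

No.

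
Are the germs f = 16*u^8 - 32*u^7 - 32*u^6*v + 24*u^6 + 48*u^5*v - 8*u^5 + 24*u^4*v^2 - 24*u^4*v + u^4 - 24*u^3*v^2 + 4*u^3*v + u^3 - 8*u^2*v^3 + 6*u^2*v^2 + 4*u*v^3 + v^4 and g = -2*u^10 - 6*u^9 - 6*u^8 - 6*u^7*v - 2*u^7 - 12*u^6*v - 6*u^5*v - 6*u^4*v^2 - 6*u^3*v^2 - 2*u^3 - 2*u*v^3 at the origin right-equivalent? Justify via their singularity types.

The Hessian of f at 0 has rank 0. Corank 2; j^3 = u^3 is a perfect cube, so E-series; the 4-jet and mu = 6 give E_6. The Hessian of g at 0 has rank 0. Corank 2; j^3 = -2*u^3 is a perfect cube, so E-series; the 4-jet and mu = 7 give E_7. f is E_6 but g is E_7, hence not right-equivalent.

No.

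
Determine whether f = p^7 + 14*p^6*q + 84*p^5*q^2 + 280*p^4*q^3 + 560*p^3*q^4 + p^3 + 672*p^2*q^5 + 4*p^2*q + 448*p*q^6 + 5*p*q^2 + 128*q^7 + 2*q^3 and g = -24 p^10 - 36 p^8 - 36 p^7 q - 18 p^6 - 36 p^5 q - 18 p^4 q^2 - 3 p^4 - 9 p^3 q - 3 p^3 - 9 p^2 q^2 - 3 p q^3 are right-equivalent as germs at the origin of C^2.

No.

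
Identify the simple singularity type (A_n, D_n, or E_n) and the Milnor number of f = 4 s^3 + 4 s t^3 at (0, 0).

The Hessian of f at 0 is [[0, 0], [0, 0]] with rank 0, so corank 2. A Groebner basis of the Jacobian ideal J(f) in C{s,t} is {s^3, s*t^2, 3*s^2 + t^3}; counting standard monomials gives mu = 7. Corank 2; j^3 = 4*s^3 is a perfect cube, so E-series; the 4-jet and mu = 7 give E_7.

Type E_7, Milnor number mu = 7.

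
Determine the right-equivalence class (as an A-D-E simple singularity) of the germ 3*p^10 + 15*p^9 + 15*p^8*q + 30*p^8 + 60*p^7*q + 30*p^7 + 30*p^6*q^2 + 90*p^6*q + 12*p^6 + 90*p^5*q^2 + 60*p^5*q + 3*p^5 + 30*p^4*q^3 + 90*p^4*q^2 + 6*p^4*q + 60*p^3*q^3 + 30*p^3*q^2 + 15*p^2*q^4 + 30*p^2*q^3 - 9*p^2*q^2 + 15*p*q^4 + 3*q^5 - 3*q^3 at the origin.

E8

The Hessian of f at 0 has rank 0. Corank 2; j^3 = -3*q^3 is a perfect cube, so E-series; the 5-jet and mu = 8 give E_8.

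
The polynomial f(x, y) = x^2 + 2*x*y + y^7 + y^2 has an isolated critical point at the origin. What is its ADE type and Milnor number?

The Hessian of f at 0 has rank 1. Corank 1: A-series; mu = 6 gives A_6.

Type A_{6}, Milnor number mu = 6.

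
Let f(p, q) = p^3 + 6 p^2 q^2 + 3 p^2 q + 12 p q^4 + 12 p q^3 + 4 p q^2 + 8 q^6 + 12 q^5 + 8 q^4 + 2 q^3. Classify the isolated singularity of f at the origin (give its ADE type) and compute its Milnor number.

The Hessian of f at 0 is [[0, 0], [0, 0]] with rank 0, so corank 2. A Groebner basis of the Jacobian ideal J(f) in C{p,q} is {q^3, p^2 - 2*q^2/3, p*q + q^2}; counting standard monomials gives mu = 4. Corank 2; j^3 = (p + q)*(p^2 + 2*p*q + 2*q^2) splits into three distinct lines over C (the quadratic factor has nonzero discriminant), so D_4.

Type D4, Milnor number mu = 4.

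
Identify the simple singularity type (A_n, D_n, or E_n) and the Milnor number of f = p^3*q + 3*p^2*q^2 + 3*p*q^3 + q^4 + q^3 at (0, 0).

Type E_{7}, Milnor number mu = 7.

The Hessian of f at 0 has rank 0. Corank 2; j^3 = q^3 is a perfect cube, so E-series; the 4-jet and mu = 7 give E_7.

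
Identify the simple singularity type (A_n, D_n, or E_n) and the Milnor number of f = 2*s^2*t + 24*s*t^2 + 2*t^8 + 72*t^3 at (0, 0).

Type D_{9}, Milnor number mu = 9.

The Hessian of f at 0 is [[0, 0], [0, 0]] with rank 0, so corank 2. A Groebner basis of the Jacobian ideal J(f) in C{s,t} is {s^2/8 + t^7 - 9*t^2/2, s^3 + 216*t^3, s*t + 6*t^2}; counting standard monomials gives mu = 9. Corank 2; j^3 = 2*t*(s + 6*t)^2 has shape L^2 M (L != M), so D-series; mu = 9 gives D_9.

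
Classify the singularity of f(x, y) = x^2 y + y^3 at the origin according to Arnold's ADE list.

D_{4}

The Hessian of f at 0 has rank 0. Corank 2; j^3 = y*(x^2 + y^2) splits into three distinct lines over C (the quadratic factor has nonzero discriminant), so D_4.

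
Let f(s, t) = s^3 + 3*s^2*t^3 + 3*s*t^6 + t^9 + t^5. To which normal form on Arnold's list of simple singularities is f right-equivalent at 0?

The Hessian of f at 0 has rank 0. Corank 2; j^3 = s^3 is a perfect cube, so E-series; the 5-jet and mu = 8 give E_8.

E8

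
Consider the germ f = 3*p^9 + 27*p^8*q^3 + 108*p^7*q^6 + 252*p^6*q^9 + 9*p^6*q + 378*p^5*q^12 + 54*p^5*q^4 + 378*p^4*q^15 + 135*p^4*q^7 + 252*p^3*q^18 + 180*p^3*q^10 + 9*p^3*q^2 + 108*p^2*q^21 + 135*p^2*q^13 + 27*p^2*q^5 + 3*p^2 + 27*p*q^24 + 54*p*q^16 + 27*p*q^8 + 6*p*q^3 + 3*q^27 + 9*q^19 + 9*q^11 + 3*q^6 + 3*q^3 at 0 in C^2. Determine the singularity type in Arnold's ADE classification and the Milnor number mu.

Type A_{2}, Milnor number mu = 2.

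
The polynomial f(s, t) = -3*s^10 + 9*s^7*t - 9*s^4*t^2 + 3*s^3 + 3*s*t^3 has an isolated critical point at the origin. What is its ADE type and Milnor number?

Type E_7, Milnor number mu = 7.

The Hessian of f at 0 is [[0, 0], [0, 0]] with rank 0, so corank 2. A Groebner basis of the Jacobian ideal J(f) in C{s,t} is {s^3, s*t^2, 3*s^2 + t^3}; counting standard monomials gives mu = 7. Corank 2; j^3 = 3*s^3 is a perfect cube, so E-series; the 4-jet and mu = 7 give E_7.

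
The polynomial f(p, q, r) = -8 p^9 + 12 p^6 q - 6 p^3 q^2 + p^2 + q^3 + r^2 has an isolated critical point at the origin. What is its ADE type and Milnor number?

Type A2, Milnor number mu = 2.

The Hessian of f at 0 has rank 2. Corank 1: A-series; mu = 2 gives A_2.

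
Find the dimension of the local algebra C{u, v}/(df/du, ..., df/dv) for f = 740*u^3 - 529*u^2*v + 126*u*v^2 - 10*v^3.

4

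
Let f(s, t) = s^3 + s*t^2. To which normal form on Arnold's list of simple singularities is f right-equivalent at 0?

D_4

The Hessian of f at 0 has rank 0. Corank 2; j^3 = s*(s^2 + t^2) splits into three distinct lines over C (the quadratic factor has nonzero discriminant), so D_4.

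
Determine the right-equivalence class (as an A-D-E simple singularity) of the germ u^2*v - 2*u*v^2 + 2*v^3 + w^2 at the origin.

The Hessian of f at 0 is [[0, 0, 0], [0, 0, 0], [0, 0, 2]] with rank 1, so corank 2. A Groebner basis of the Jacobian ideal J(f) in C{u,v,w} is {v^3, u^2 + 2*v^2, u*v - v^2, w}; counting standard monomials gives mu = 4. Corank 2; j^3 = v*(u^2 - 2*u*v + 2*v^2) splits into three distinct lines over C (the quadratic factor has nonzero discriminant), so D_4.

D_4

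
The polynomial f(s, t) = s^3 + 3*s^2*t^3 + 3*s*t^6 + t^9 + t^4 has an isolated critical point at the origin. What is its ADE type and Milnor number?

Type E6, Milnor number mu = 6.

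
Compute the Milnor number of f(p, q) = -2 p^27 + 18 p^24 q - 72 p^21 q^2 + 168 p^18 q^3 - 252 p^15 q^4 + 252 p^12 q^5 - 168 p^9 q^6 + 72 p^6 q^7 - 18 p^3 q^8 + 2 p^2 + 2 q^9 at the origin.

The Hessian of f at 0 has rank 1. Corank 1: A-series; mu = 8 gives A_8.

8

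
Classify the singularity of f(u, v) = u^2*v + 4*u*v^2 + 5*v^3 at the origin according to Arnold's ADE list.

The Hessian of f at 0 has rank 0. Corank 2; j^3 = v*(u^2 + 4*u*v + 5*v^2) splits into three distinct lines over C (the quadratic factor has nonzero discriminant), so D_4.

D_{4}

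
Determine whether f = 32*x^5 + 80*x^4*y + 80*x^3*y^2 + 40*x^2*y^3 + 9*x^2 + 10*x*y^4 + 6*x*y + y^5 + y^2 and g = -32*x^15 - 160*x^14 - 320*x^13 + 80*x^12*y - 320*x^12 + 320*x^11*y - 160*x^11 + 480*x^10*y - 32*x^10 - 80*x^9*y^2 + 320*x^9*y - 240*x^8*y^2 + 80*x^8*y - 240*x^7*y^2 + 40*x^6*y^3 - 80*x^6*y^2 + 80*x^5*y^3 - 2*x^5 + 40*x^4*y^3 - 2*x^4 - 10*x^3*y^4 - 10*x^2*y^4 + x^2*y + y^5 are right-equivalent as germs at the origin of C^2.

No.

The Hessian of f at 0 has rank 1. Corank 1: A-series; mu = 4 gives A_4. The Hessian of g at 0 has rank 0. Corank 2; j^3 = x^2*y has shape L^2 M (L != M), so D-series; mu = 6 gives D_6. f is A_4 but g is D_6, hence not right-equivalent.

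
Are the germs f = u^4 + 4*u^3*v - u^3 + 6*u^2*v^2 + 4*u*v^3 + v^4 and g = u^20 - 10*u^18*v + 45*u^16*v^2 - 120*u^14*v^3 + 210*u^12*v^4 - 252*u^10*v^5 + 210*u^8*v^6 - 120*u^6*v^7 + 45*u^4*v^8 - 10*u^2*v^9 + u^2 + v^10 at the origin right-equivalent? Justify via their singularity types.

No.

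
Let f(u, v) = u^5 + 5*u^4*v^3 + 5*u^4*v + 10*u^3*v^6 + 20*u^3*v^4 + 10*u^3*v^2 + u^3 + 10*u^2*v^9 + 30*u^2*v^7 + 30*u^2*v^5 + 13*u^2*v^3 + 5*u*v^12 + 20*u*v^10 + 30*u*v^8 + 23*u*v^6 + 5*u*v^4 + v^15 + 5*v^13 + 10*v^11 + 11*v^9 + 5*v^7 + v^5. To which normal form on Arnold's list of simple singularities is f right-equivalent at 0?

E8

The Hessian of f at 0 has rank 0. Corank 2; j^3 = u^3 is a perfect cube, so E-series; the 5-jet and mu = 8 give E_8.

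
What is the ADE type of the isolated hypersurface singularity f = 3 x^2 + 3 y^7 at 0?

A6

The Hessian of f at 0 is [[6, 0], [0, 0]] with rank 1, so corank 1. A Groebner basis of the Jacobian ideal J(f) in C{x,y} is {y^6, x}; counting standard monomials gives mu = 6. Corank 1: A-series; mu = 6 gives A_6.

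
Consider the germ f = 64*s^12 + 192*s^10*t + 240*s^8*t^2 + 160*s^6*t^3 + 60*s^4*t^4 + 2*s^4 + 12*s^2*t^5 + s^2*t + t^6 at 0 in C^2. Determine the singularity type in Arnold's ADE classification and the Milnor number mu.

The Hessian of f at 0 has rank 0. Corank 2; j^3 = s^2*t has shape L^2 M (L != M), so D-series; mu = 7 gives D_7.

Type D_{7}, Milnor number mu = 7.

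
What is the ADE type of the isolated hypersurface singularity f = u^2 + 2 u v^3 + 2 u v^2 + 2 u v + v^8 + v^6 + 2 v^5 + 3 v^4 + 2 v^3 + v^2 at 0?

The Hessian of f at 0 has rank 1. Corank 1: A-series; mu = 7 gives A_7.

A_{7}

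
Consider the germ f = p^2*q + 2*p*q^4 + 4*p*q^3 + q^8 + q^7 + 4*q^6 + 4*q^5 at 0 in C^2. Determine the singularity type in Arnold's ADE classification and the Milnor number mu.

The Hessian of f at 0 is [[0, 0], [0, 0]] with rank 0, so corank 2. A Groebner basis of the Jacobian ideal J(f) in C{p,q} is {p^2*q^2 - 12*p^2*q/11 + 4*p^2/11 - 32*p*q^2/11 + 80*p*q/11 + 160*q^3/11, 8*p^2*q/33 + p^2/33 + p*q^3 - 10*p*q^2/11 + 64*p*q/33 + 128*q^3/33, p*q + q^4 + 2*q^3, p^3 + 76*p^2*q/33 - 40*p^2/33 + 48*p*q^2/11 - 448*p*q/33 - 896*q^3/33}; counting standard monomials gives mu = 9. Corank 2; j^3 = p^2*q has shape L^2 M (L != M), so D-series; mu = 9 gives D_9.

Type D_9, Milnor number mu = 9.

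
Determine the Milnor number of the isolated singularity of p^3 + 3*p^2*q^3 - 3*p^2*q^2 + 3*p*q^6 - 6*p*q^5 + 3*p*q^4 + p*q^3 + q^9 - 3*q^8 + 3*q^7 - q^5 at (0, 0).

7

The Hessian of f at 0 has rank 0. Corank 2; j^3 = p^3 is a perfect cube, so E-series; the 4-jet and mu = 7 give E_7.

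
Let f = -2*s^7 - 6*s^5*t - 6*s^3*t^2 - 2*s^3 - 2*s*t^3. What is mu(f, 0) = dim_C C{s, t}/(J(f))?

The Hessian of f at 0 has rank 0. Corank 2; j^3 = -2*s^3 is a perfect cube, so E-series; the 4-jet and mu = 7 give E_7.

7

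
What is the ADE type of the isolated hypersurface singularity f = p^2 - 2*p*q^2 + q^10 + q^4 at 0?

A_9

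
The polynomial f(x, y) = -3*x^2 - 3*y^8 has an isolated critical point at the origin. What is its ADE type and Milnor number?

Type A7, Milnor number mu = 7.

The Hessian of f at 0 is [[-6, 0], [0, 0]] with rank 1, so corank 1. A Groebner basis of the Jacobian ideal J(f) in C{x,y} is {y^7, x}; counting standard monomials gives mu = 7. Corank 1: A-series; mu = 7 gives A_7.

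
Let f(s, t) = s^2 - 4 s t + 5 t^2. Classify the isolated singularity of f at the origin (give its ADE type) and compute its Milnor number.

The Hessian of f at 0 has rank 2. Corank 0: nondegenerate Morse point, so A_1.

Type A1, Milnor number mu = 1.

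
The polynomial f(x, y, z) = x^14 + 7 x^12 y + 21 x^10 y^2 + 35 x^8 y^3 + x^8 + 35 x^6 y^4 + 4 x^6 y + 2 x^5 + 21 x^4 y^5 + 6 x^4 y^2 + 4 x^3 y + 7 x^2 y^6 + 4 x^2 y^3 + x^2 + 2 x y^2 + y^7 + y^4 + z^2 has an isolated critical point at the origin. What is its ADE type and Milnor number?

The Hessian of f at 0 has rank 2. Corank 1: A-series; mu = 6 gives A_6.

Type A_{6}, Milnor number mu = 6.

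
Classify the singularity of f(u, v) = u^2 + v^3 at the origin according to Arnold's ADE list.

A_2

The Hessian of f at 0 has rank 1. Corank 1: A-series; mu = 2 gives A_2.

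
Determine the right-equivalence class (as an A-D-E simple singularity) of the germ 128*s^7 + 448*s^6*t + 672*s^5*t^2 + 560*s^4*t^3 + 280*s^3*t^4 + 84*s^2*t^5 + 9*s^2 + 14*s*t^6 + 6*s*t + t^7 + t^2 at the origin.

The Hessian of f at 0 is [[18, 6], [6, 2]] with rank 1, so corank 1. A Groebner basis of the Jacobian ideal J(f) in C{s,t} is {t^6, s + t/3}; counting standard monomials gives mu = 6. Corank 1: A-series; mu = 6 gives A_6.

A_{6}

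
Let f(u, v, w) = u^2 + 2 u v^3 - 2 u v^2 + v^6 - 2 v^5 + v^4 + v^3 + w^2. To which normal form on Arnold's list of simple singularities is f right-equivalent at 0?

The Hessian of f at 0 is [[2, 0, 0], [0, 0, 0], [0, 0, 2]] with rank 2, so corank 1. A Groebner basis of the Jacobian ideal J(f) in C{u,v,w} is {v^2, u, w}; counting standard monomials gives mu = 2. Corank 1: A-series; mu = 2 gives A_2.

A_2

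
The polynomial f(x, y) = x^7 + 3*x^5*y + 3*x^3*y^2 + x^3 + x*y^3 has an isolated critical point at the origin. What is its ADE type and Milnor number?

The Hessian of f at 0 has rank 0. Corank 2; j^3 = x^3 is a perfect cube, so E-series; the 4-jet and mu = 7 give E_7.

Type E_{7}, Milnor number mu = 7.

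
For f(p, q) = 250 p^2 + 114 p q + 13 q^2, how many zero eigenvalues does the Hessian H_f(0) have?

The Hessian at 0 is [[500, 114], [114, 26]] of rank 2; hence corank 0.

0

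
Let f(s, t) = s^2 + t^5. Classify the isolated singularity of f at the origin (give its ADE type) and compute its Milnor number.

Type A_{4}, Milnor number mu = 4.

The Hessian of f at 0 has rank 1. Corank 1: A-series; mu = 4 gives A_4.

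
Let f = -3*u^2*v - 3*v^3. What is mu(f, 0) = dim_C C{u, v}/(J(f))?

4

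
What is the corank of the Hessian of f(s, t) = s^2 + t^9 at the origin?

The Hessian at 0 is [[2, 0], [0, 0]] of rank 1; hence corank 1.

1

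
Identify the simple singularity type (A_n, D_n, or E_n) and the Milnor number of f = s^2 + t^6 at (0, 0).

The Hessian of f at 0 is [[2, 0], [0, 0]] with rank 1, so corank 1. A Groebner basis of the Jacobian ideal J(f) in C{s,t} is {t^5, s}; counting standard monomials gives mu = 5. Corank 1: A-series; mu = 5 gives A_5.

Type A_5, Milnor number mu = 5.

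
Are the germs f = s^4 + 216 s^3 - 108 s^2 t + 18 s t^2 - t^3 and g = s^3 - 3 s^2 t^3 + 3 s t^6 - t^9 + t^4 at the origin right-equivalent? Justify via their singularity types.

Yes.

The Hessian of f at 0 has rank 0. Corank 2; j^3 = (6*s - t)^3 is a perfect cube, so E-series; the 4-jet and mu = 6 give E_6. The Hessian of g at 0 has rank 0. Corank 2; j^3 = s^3 is a perfect cube, so E-series; the 4-jet and mu = 6 give E_6. Both have type E_6, hence right-equivalent.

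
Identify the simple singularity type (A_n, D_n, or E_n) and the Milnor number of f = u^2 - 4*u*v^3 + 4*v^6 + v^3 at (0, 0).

The Hessian of f at 0 is [[2, 0], [0, 0]] with rank 1, so corank 1. A Groebner basis of the Jacobian ideal J(f) in C{u,v} is {v^2, u}; counting standard monomials gives mu = 2. Corank 1: A-series; mu = 2 gives A_2.

Type A_2, Milnor number mu = 2.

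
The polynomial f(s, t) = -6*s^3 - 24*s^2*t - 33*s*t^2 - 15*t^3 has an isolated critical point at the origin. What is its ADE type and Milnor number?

The Hessian of f at 0 is [[0, 0], [0, 0]] with rank 0, so corank 2. A Groebner basis of the Jacobian ideal J(f) in C{s,t} is {t^3, s^2 + t^2/2, s*t + t^2/2}; counting standard monomials gives mu = 4. Corank 2; j^3 = -3*(s + t)*(2*s^2 + 6*s*t + 5*t^2) splits into three distinct lines over C (the quadratic factor has nonzero discriminant), so D_4.

Type D4, Milnor number mu = 4.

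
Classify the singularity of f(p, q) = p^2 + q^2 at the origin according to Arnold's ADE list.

A_{1}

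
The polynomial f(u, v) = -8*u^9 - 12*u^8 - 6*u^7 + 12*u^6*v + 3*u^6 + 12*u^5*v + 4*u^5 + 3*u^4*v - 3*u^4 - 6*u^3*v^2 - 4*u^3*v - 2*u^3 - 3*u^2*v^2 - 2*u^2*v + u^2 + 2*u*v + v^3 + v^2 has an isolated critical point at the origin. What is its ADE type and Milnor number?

Type A_2, Milnor number mu = 2.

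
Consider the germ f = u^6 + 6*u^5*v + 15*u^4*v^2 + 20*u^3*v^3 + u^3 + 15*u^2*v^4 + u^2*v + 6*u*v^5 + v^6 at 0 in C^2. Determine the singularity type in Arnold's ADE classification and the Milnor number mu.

Type D7, Milnor number mu = 7.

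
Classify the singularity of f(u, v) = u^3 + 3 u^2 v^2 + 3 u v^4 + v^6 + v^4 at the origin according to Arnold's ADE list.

The Hessian of f at 0 is [[0, 0], [0, 0]] with rank 0, so corank 2. A Groebner basis of the Jacobian ideal J(f) in C{u,v} is {u^3, u^2*v, u^2/2 + u*v^2, v^3}; counting standard monomials gives mu = 6. Corank 2; j^3 = u^3 is a perfect cube, so E-series; the 4-jet and mu = 6 give E_6.

E_{6}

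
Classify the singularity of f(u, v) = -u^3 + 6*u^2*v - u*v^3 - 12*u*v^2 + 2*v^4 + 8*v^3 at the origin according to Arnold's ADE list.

The Hessian of f at 0 is [[0, 0], [0, 0]] with rank 0, so corank 2. A Groebner basis of the Jacobian ideal J(f) in C{u,v} is {u^3 - 6*u^2*v - 48*u^2 + 192*u*v - 192*v^2, 6*u^2 + u*v^2 - 24*u*v + 24*v^2, 3*u^2 - 12*u*v + v^3 + 12*v^2}; counting standard monomials gives mu = 7. Corank 2; j^3 = -(u - 2*v)^3 is a perfect cube, so E-series; the 4-jet and mu = 7 give E_7.

E_7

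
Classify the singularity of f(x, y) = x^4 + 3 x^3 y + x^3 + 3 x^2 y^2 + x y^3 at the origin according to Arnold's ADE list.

E_{7}

The Hessian of f at 0 has rank 0. Corank 2; j^3 = x^3 is a perfect cube, so E-series; the 4-jet and mu = 7 give E_7.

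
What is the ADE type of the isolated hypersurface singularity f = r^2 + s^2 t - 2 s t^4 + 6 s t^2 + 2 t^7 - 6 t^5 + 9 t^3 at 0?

The Hessian of f at 0 is [[0, 0, 0], [0, 0, 0], [0, 0, 2]] with rank 1, so corank 2. A Groebner basis of the Jacobian ideal J(f) in C{s,t,r} is {s^2/6 + s*t^3 + 4*s*t + 21*t^2/2, -s*t + t^4 - 3*t^2, s^3 - 27*s*t^2 - 54*t^3, s^2*t + 6*s*t^2 + 9*t^3, r}; counting standard monomials gives mu = 8. Corank 2; j^3 = t*(s + 3*t)^2 has shape L^2 M (L != M), so D-series; mu = 8 gives D_8.

D8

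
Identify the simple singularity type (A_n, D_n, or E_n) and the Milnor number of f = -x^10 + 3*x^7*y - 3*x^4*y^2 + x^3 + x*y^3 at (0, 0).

The Hessian of f at 0 has rank 0. Corank 2; j^3 = x^3 is a perfect cube, so E-series; the 4-jet and mu = 7 give E_7.

Type E_{7}, Milnor number mu = 7.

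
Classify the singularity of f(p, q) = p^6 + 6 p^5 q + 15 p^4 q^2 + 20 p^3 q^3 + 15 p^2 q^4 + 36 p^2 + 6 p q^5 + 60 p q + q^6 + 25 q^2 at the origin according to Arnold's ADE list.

The Hessian of f at 0 is [[72, 60], [60, 50]] with rank 1, so corank 1. A Groebner basis of the Jacobian ideal J(f) in C{p,q} is {q^5, p + 5*q/6}; counting standard monomials gives mu = 5. Corank 1: A-series; mu = 5 gives A_5.

A_5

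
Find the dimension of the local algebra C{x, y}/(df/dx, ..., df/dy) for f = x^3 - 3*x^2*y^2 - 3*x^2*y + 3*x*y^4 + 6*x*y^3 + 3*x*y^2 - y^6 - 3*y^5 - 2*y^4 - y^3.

6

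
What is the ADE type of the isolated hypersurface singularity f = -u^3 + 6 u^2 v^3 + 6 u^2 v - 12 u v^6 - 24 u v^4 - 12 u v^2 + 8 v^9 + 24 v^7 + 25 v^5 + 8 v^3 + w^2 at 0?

The Hessian of f at 0 is [[0, 0, 0], [0, 0, 0], [0, 0, 2]] with rank 1, so corank 2. A Groebner basis of the Jacobian ideal J(f) in C{u,v,w} is {-u^2/4 + u*v^3 + u*v - v^2, v^4, u^3 - 12*u*v^2 + 16*v^3, u^2*v - 4*u*v^2 + 4*v^3, w}; counting standard monomials gives mu = 8. Corank 2; j^3 = -(u - 2*v)^3 is a perfect cube, so E-series; the 5-jet and mu = 8 give E_8.

E_8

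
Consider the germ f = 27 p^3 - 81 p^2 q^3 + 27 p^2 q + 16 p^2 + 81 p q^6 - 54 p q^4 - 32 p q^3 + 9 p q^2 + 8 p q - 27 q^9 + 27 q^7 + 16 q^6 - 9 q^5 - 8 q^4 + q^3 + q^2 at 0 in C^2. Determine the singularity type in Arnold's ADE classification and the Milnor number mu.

Type A_2, Milnor number mu = 2.

The Hessian of f at 0 is [[32, 8], [8, 2]] with rank 1, so corank 1. A Groebner basis of the Jacobian ideal J(f) in C{p,q} is {q^2, p + q/4}; counting standard monomials gives mu = 2. Corank 1: A-series; mu = 2 gives A_2.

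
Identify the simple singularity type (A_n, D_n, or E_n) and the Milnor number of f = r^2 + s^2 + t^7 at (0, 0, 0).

The Hessian of f at 0 has rank 2. Corank 1: A-series; mu = 6 gives A_6.

Type A_6, Milnor number mu = 6.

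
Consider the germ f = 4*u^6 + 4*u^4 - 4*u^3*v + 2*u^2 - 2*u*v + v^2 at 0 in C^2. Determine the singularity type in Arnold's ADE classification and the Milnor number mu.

Type A_1, Milnor number mu = 1.

The Hessian of f at 0 has rank 2. Corank 0: nondegenerate Morse point, so A_1.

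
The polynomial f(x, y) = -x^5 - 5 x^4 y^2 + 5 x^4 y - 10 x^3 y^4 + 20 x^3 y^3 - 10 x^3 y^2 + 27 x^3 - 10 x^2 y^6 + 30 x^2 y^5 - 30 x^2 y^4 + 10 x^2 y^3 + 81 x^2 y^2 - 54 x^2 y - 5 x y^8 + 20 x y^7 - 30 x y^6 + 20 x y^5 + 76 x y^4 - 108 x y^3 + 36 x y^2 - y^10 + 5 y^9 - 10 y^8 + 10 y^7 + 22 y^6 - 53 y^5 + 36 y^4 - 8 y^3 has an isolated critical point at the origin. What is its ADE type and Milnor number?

Type E8, Milnor number mu = 8.

The Hessian of f at 0 has rank 0. Corank 2; j^3 = (3*x - 2*y)^3 is a perfect cube, so E-series; the 5-jet and mu = 8 give E_8.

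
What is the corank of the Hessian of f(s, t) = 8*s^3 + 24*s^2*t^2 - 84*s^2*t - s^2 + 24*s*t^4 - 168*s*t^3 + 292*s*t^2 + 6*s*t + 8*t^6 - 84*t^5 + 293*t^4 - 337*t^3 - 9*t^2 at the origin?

1

The Hessian at 0 is [[-2, 6], [6, -18]] of rank 1; hence corank 1.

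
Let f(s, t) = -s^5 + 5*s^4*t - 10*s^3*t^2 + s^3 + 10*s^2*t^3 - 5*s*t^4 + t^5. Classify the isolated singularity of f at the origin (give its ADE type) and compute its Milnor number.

The Hessian of f at 0 has rank 0. Corank 2; j^3 = s^3 is a perfect cube, so E-series; the 5-jet and mu = 8 give E_8.

Type E_{8}, Milnor number mu = 8.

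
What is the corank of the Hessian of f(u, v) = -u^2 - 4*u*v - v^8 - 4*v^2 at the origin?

Hessian at 0 has rank 1.

1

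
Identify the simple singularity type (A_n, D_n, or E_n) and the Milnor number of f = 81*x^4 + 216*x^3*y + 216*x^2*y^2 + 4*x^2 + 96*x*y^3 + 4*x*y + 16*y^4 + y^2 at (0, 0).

Type A_3, Milnor number mu = 3.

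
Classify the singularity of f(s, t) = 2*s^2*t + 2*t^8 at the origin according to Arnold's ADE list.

D_9

The Hessian of f at 0 has rank 0. Corank 2; j^3 = 2*s^2*t has shape L^2 M (L != M), so D-series; mu = 9 gives D_9.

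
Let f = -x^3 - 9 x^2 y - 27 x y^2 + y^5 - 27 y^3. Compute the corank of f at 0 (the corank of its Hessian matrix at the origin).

2

Hessian at 0 has rank 0.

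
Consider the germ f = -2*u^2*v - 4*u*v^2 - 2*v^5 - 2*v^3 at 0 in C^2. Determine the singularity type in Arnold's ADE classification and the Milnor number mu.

The Hessian of f at 0 is [[0, 0], [0, 0]] with rank 0, so corank 2. A Groebner basis of the Jacobian ideal J(f) in C{u,v} is {u^2/5 + v^4 - v^2/5, u^3 + v^3, u*v + v^2}; counting standard monomials gives mu = 6. Corank 2; j^3 = -2*v*(u + v)^2 has shape L^2 M (L != M), so D-series; mu = 6 gives D_6.

Type D_{6}, Milnor number mu = 6.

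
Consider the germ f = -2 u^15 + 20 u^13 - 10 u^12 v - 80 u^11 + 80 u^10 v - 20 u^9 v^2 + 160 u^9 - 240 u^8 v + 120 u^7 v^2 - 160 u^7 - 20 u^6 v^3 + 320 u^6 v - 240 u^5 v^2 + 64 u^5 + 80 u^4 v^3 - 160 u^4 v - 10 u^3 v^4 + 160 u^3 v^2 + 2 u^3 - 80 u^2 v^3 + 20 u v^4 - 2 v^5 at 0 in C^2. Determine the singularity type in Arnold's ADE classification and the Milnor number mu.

The Hessian of f at 0 has rank 0. Corank 2; j^3 = 2*u^3 is a perfect cube, so E-series; the 5-jet and mu = 8 give E_8.

Type E_{8}, Milnor number mu = 8.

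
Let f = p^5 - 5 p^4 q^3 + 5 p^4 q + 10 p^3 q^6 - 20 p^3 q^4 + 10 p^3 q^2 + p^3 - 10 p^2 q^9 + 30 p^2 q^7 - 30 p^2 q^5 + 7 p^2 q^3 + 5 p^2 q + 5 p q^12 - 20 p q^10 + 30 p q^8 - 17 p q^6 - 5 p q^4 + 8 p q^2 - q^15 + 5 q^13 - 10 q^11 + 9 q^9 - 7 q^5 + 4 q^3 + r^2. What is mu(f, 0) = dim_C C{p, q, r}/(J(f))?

6

The Hessian of f at 0 is [[0, 0, 0], [0, 0, 0], [0, 0, 2]] with rank 1, so corank 2. A Groebner basis of the Jacobian ideal J(f) in C{p,q,r} is {p*q/4 + q^4 + q^2/2, p*q^2 + 2*q^3, p^2 + 11*p*q/4 + 3*q^2/2, r}; counting standard monomials gives mu = 6. Corank 2; j^3 = (p + q)*(p + 2*q)^2 has shape L^2 M (L != M), so D-series; mu = 6 gives D_6.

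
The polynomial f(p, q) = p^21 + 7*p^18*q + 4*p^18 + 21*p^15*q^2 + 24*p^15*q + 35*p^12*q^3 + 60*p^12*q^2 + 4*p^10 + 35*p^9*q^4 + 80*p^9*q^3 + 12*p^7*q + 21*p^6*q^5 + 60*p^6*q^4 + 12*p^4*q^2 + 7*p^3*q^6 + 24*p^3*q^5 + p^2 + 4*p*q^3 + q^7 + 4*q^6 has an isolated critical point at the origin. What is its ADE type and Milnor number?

The Hessian of f at 0 has rank 1. Corank 1: A-series; mu = 6 gives A_6.

Type A_{6}, Milnor number mu = 6.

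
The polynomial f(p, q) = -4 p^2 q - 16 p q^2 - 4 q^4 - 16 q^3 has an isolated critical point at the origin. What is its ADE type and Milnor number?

Type D5, Milnor number mu = 5.

The Hessian of f at 0 is [[0, 0], [0, 0]] with rank 0, so corank 2. A Groebner basis of the Jacobian ideal J(f) in C{p,q} is {p^3 - 2*p^2 + 8*q^2, p^2/4 + q^3 - q^2, p*q + 2*q^2}; counting standard monomials gives mu = 5. Corank 2; j^3 = -4*q*(p + 2*q)^2 has shape L^2 M (L != M), so D-series; mu = 5 gives D_5.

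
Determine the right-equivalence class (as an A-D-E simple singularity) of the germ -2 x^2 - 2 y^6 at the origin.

The Hessian of f at 0 is [[-4, 0], [0, 0]] with rank 1, so corank 1. A Groebner basis of the Jacobian ideal J(f) in C{x,y} is {y^5, x}; counting standard monomials gives mu = 5. Corank 1: A-series; mu = 5 gives A_5.

A5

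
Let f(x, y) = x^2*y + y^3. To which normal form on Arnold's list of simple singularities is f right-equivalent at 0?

D_{4}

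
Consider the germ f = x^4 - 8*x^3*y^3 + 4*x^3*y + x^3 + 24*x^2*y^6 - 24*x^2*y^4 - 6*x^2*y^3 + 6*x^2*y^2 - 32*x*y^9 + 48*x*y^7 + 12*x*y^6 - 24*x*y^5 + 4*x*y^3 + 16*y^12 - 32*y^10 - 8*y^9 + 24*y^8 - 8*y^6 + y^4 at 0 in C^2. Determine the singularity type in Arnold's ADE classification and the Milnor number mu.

The Hessian of f at 0 is [[0, 0], [0, 0]] with rank 0, so corank 2. A Groebner basis of the Jacobian ideal J(f) in C{x,y} is {y^4, x*y^2 + y^3/3, x^2}; counting standard monomials gives mu = 6. Corank 2; j^3 = x^3 is a perfect cube, so E-series; the 4-jet and mu = 6 give E_6.

Type E_{6}, Milnor number mu = 6.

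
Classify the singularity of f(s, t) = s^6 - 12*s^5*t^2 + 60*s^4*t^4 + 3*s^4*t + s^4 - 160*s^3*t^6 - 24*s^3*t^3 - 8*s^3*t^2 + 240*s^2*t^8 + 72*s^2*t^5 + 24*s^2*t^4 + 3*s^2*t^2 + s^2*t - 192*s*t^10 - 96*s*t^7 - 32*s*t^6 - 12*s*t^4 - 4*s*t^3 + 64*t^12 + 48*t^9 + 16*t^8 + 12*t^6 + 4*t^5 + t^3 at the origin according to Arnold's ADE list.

The Hessian of f at 0 has rank 0. Corank 2; j^3 = t*(s^2 + t^2) splits into three distinct lines over C (the quadratic factor has nonzero discriminant), so D_4.

D_4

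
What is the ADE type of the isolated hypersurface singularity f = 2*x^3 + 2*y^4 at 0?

The Hessian of f at 0 has rank 0. Corank 2; j^3 = 2*x^3 is a perfect cube, so E-series; the 4-jet and mu = 6 give E_6.

E_{6}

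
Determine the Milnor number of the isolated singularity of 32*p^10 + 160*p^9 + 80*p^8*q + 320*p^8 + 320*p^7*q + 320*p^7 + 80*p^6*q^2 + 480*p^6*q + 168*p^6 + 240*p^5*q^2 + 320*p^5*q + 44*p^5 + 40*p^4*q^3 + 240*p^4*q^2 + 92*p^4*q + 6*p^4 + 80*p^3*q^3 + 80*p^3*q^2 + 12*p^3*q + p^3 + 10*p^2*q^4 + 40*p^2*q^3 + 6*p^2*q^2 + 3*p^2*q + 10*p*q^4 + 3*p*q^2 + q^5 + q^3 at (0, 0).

8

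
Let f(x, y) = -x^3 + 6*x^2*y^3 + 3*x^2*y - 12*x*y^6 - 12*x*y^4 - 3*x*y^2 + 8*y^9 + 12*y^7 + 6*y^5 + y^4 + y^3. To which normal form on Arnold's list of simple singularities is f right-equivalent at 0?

E_6

The Hessian of f at 0 has rank 0. Corank 2; j^3 = -(x - y)^3 is a perfect cube, so E-series; the 4-jet and mu = 6 give E_6.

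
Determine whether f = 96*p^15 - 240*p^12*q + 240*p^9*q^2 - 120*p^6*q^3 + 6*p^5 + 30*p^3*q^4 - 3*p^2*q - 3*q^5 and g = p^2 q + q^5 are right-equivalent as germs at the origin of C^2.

The Hessian of f at 0 is [[0, 0], [0, 0]] with rank 0, so corank 2. A Groebner basis of the Jacobian ideal J(f) in C{p,q} is {p^2/5 + q^4, p^3, p*q}; counting standard monomials gives mu = 6. Corank 2; j^3 = -3*p^2*q has shape L^2 M (L != M), so D-series; mu = 6 gives D_6. The Hessian of g at 0 is [[0, 0], [0, 0]] with rank 0, so corank 2. A Groebner basis of the Jacobian ideal J(g) in C{p,q} is {p^2/5 + q^4, p^3, p*q}; counting standard monomials gives mu = 6. Corank 2; j^3 = p^2*q has shape L^2 M (L != M), so D-series; mu = 6 gives D_6. Both have type D_6, hence right-equivalent.

Yes.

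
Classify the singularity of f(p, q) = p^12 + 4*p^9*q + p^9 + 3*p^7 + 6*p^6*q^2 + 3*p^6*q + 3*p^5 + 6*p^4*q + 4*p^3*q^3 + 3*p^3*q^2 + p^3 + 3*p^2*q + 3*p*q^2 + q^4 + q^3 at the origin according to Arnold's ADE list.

E6

The Hessian of f at 0 is [[0, 0], [0, 0]] with rank 0, so corank 2. A Groebner basis of the Jacobian ideal J(f) in C{p,q} is {q^3, p^2 + 2*p*q + q^2}; counting standard monomials gives mu = 6. Corank 2; j^3 = (p + q)^3 is a perfect cube, so E-series; the 4-jet and mu = 6 give E_6.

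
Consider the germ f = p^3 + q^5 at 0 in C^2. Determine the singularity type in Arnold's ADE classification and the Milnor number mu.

Type E_{8}, Milnor number mu = 8.

The Hessian of f at 0 is [[0, 0], [0, 0]] with rank 0, so corank 2. A Groebner basis of the Jacobian ideal J(f) in C{p,q} is {q^4, p^2}; counting standard monomials gives mu = 8. Corank 2; j^3 = p^3 is a perfect cube, so E-series; the 5-jet and mu = 8 give E_8.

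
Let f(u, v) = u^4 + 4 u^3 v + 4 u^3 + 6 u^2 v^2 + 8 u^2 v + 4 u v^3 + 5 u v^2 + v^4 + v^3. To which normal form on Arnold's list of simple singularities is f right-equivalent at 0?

The Hessian of f at 0 has rank 0. Corank 2; j^3 = (u + v)*(2*u + v)^2 has shape L^2 M (L != M), so D-series; mu = 5 gives D_5.

D5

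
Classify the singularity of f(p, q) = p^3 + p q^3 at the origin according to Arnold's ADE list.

The Hessian of f at 0 has rank 0. Corank 2; j^3 = p^3 is a perfect cube, so E-series; the 4-jet and mu = 7 give E_7.

E_7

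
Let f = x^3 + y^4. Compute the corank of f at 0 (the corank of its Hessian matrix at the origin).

2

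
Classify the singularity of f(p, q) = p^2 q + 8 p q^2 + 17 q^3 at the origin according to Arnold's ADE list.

D_4

The Hessian of f at 0 is [[0, 0], [0, 0]] with rank 0, so corank 2. A Groebner basis of the Jacobian ideal J(f) in C{p,q} is {q^3, p^2 - 13*q^2, p*q + 4*q^2}; counting standard monomials gives mu = 4. Corank 2; j^3 = q*(p^2 + 8*p*q + 17*q^2) splits into three distinct lines over C (the quadratic factor has nonzero discriminant), so D_4.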